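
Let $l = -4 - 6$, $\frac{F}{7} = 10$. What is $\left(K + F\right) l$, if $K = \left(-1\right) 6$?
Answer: $-640$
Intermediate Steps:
$K = -6$
$F = 70$ ($F = 7 \cdot 10 = 70$)
$l = -10$
$\left(K + F\right) l = \left(-6 + 70\right) \left(-10\right) = 64 \left(-10\right) = -640$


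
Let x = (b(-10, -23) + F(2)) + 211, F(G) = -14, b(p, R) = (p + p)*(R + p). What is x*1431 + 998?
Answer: 1227365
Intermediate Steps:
b(p, R) = 2*p*(R + p) (b(p, R) = (2*p)*(R + p) = 2*p*(R + p))
x = 857 (x = (2*(-10)*(-23 - 10) - 14) + 211 = (2*(-10)*(-33) - 14) + 211 = (660 - 14) + 211 = 646 + 211 = 857)
x*1431 + 998 = 857*1431 + 998 = 1226367 + 998 = 1227365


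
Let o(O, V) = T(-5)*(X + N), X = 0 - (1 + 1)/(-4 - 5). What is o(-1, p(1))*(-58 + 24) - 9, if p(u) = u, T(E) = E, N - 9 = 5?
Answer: 21679/9 ≈ 2408.8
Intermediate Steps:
N = 14 (N = 9 + 5 = 14)
X = 2/9 (X = 0 - 2/(-9) = 0 - 2*(-1)/9 = 0 - 1*(-2/9) = 0 + 2/9 = 2/9 ≈ 0.22222)
o(O, V) = -640/9 (o(O, V) = -5*(2/9 + 14) = -5*128/9 = -640/9)
o(-1, p(1))*(-58 + 24) - 9 = -640*(-58 + 24)/9 - 9 = -640/9*(-34) - 9 = 21760/9 - 9 = 21679/9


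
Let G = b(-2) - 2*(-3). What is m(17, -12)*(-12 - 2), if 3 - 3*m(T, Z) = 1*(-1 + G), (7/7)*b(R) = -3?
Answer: -14/3 ≈ -4.6667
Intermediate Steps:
b(R) = -3
G = 3 (G = -3 - 2*(-3) = -3 + 6 = 3)
m(T, Z) = 1/3 (m(T, Z) = 1 - (-1 + 3)/3 = 1 - 2/3 = 1/3)
m(17, -12)*(-12 - 2) = (-12 - 2)/3 = (1/3)*(-14) = -14/3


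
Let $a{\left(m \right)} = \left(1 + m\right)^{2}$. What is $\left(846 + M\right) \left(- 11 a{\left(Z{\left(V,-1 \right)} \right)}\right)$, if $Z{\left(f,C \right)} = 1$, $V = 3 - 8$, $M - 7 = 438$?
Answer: $-56804$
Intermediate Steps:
$M = 445$ ($M = 7 + 438 = 445$)
$V = -5$ ($V = 3 - 8 = -5$)
$\left(846 + M\right) \left(- 11 a{\left(Z{\left(V,-1 \right)} \right)}\right) = \left(846 + 445\right) \left(- 11 \left(1 + 1\right)^{2}\right) = 1291 \left(- 11 \cdot 2^{2}\right) = 1291 \left(\left(-11\right) 4\right) = 1291 \left(-44\right) = -56804$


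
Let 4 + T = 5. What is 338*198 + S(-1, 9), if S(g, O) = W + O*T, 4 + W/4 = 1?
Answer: 66921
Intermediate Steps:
T = 1 (T = -4 + 5 = 1)
W = -12 (W = -16 + 4*1 = -16 + 4 = -12)
S(g, O) = -12 + O (S(g, O) = -12 + O*1 = -12 + O)
338*198 + S(-1, 9) = 338*198 + (-12 + 9) = 66924 - 3 = 66921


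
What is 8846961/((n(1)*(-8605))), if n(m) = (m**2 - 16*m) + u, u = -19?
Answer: 8846961/292570 ≈ 30.239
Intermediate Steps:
n(m) = -19 + m**2 - 16*m (n(m) = (m**2 - 16*m) - 19 = -19 + m**2 - 16*m)
8846961/((n(1)*(-8605))) = 8846961/(((-19 + 1**2 - 16*1)*(-8605))) = 8846961/(((-19 + 1 - 16)*(-8605))) = 8846961/((-34*(-8605))) = 8846961/292570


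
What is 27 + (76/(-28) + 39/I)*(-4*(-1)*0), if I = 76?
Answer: 27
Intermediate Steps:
27 + (76/(-28) + 39/I)*(-4*(-1)*0) = 27 + (76/(-28) + 39/76)*(-4*(-1)*0) = 27 + (76*(-1/28) + 39*(1/76))*(4*0) = 27 + (-19/7 + 39/76)*0 = 27 - 1171/532*0 = 27 + 0 = 27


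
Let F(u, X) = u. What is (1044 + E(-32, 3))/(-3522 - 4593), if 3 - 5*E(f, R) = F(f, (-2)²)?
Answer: -1051/8115 ≈ -0.12951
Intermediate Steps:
E(f, R) = ⅗ - f/5
(1044 + E(-32, 3))/(-3522 - 4593) = (1044 + (⅗ - ⅕*(-32)))/(-3522 - 4593) = (1044 + (⅗ + 32/5))/(-8115) = (1044 + 7)*(-1/8115) = 1051*(-1/8115) = -1051/8115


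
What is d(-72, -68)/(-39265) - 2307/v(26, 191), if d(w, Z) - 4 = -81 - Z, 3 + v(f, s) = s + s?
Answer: -90580944/14881435 ≈ -6.0868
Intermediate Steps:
v(f, s) = -3 + 2*s (v(f, s) = -3 + (s + s) = -3 + 2*s)
d(w, Z) = -77 - Z (d(w, Z) = 4 + (-81 - Z) = -77 - Z)
d(-72, -68)/(-39265) - 2307/v(26, 191) = (-77 - 1*(-68))/(-39265) - 2307/(-3 + 2*191) = (-77 + 68)*(-1/39265) - 2307/(-3 + 382) = -9*(-1/39265) - 2307/379 = 9/39265 - 2307*1/379 = 9/39265 - 2307/379 = -90580944/14881435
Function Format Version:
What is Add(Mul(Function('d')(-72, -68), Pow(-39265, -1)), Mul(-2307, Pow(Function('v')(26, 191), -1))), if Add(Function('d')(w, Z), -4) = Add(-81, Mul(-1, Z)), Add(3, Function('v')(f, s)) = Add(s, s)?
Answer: Rational(-90580944, 14881435) ≈ -6.0868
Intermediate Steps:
Function('v')(f, s) = Add(-3, Mul(2, s)) (Function('v')(f, s) = Add(-3, Add(s, s)) = Add(-3, Mul(2, s)))
Function('d')(w, Z) = Add(-77, Mul(-1, Z)) (Function('d')(w, Z) = Add(4, Add(-81, Mul(-1, Z))) = Add(-77, Mul(-1, Z)))
Add(Mul(Function('d')(-72, -68), Pow(-39265, -1)), Mul(-2307, Pow(Function('v')(26, 191), -1))) = Add(Mul(Add(-77, Mul(-1, -68)), Pow(-39265, -1)), Mul(-2307, Pow(Add(-3, Mul(2, 191)), -1))) = Add(Mul(Add(-77, 68), Rational(-1, 39265)), Mul(-2307, Pow(Add(-3, 382), -1))) = Add(Mul(-9, Rational(-1, 39265)), Mul(-2307, Pow(379, -1))) = Add(Rational(9, 39265), Mul(-2307, Rational(1, 379))) = Add(Rational(9, 39265), Rational(-2307, 379)) = Rational(-90580944, 14881435)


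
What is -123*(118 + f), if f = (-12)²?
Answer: -32226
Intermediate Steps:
f = 144
-123*(118 + f) = -123*(118 + 144) = -123*262 = -32226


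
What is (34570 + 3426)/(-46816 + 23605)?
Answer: -37996/23211 ≈ -1.6370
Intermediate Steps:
(34570 + 3426)/(-46816 + 23605) = 37996/(-23211) = 37996*(-1/23211) = -37996/23211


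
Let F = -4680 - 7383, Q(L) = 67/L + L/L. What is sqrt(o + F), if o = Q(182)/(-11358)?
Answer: I*sqrt(1431855974784417)/344526 ≈ 109.83*I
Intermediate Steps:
Q(L) = 1 + 67/L (Q(L) = 67/L + 1 = 1 + 67/L)
o = -83/689052 (o = ((67 + 182)/182)/(-11358) = ((1/182)*249)*(-1/11358) = (249/182)*(-1/11358) = -83/689052 ≈ -0.00012046)
F = -12063
sqrt(o + F) = sqrt(-83/689052 - 12063) = sqrt(-8312034359/689052) = I*sqrt(1431855974784417)/344526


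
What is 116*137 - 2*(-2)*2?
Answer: 15900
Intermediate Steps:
116*137 - 2*(-2)*2 = 15892 + 4*2 = 15892 + 8 = 15900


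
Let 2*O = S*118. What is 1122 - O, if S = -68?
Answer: 5134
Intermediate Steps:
O = -4012 (O = (-68*118)/2 = (½)*(-8024) = -4012)
1122 - O = 1122 - 1*(-4012) = 1122 + 4012 = 5134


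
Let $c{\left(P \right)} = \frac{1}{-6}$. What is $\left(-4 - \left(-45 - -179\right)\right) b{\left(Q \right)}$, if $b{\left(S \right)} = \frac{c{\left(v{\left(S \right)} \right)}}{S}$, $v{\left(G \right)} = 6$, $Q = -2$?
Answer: $- \frac{23}{2} \approx -11.5$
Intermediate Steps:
$c{\left(P \right)} = - \frac{1}{6}$
$b{\left(S \right)} = - \frac{1}{6 S}$
$\left(-4 - \left(-45 - -179\right)\right) b{\left(Q \right)} = \left(-4 - \left(-45 - -179\right)\right) \left(- \frac{1}{6 \left(-2\right)}\right) = \left(-4 - \left(-45 + 179\right)\right) \left(\left(- \frac{1}{6}\right) \left(- \frac{1}{2}\right)\right) = \left(-4 - 134\right) \frac{1}{12} = \left(-138\right) \frac{1}{12} = - \frac{23}{2}$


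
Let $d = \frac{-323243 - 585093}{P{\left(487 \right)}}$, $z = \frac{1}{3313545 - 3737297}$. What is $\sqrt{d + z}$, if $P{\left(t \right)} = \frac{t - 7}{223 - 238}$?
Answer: $\frac{\sqrt{26005427597990}}{30268} \approx 168.48$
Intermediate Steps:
$P{\left(t \right)} = \frac{7}{15} - \frac{t}{15}$ ($P{\left(t \right)} = \frac{-7 + t}{-15} = \left(-7 + t\right) \left(- \frac{1}{15}\right) = \frac{7}{15} - \frac{t}{15}$)
$z = - \frac{1}{423752}$ ($z = \frac{1}{-423752} = - \frac{1}{423752} \approx -2.3599 \cdot 10^{-6}$)
$d = \frac{56771}{2}$ ($d = \frac{-323243 - 585093}{\frac{7}{15} - \frac{487}{15}} = - \frac{908336}{\frac{7}{15} - \frac{487}{15}} = - \frac{908336}{-32} = \left(-908336\right) \left(- \frac{1}{32}\right) = \frac{56771}{2} \approx 28386.0$)
$\sqrt{d + z} = \sqrt{\frac{56771}{2} - \frac{1}{423752}} = \sqrt{\frac{12028412395}{423752}} = \frac{\sqrt{26005427597990}}{30268}$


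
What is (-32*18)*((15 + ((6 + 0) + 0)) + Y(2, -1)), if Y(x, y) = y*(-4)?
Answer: -14400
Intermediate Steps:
Y(x, y) = -4*y
(-32*18)*((15 + ((6 + 0) + 0)) + Y(2, -1)) = (-32*18)*((15 + ((6 + 0) + 0)) - 4*(-1)) = -576*((15 + (6 + 0)) + 4) = -576*((15 + 6) + 4) = -576*(21 + 4) = -576*25 = -14400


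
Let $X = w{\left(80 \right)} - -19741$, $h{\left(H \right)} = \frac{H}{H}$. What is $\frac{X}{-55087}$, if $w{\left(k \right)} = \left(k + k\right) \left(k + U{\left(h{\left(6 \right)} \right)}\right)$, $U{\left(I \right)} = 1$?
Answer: $- \frac{32701}{55087} \approx -0.59362$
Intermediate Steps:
$h{\left(H \right)} = 1$
$w{\left(k \right)} = 2 k \left(1 + k\right)$ ($w{\left(k \right)} = \left(k + k\right) \left(k + 1\right) = 2 k \left(1 + k\right)$)
$X = 32701$ ($X = 2 \cdot 80 \left(1 + 80\right) - -19741 = 2 \cdot 80 \cdot 81 + 19741 = 12960 + 19741 = 32701$)
$\frac{X}{-55087} = \frac{32701}{-55087} = 32701 \left(- \frac{1}{55087}\right) = - \frac{32701}{55087}$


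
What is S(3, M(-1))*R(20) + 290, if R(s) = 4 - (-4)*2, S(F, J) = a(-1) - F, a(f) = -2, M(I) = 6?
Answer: 230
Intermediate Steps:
S(F, J) = -2 - F
R(s) = 12 (R(s) = 4 - 1*(-8) = 4 + 8 = 12)
S(3, M(-1))*R(20) + 290 = (-2 - 1*3)*12 + 290 = (-2 - 3)*12 + 290 = -5*12 + 290 = -60 + 290 = 230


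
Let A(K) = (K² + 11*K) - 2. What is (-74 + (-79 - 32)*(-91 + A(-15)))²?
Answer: 12880921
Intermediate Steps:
A(K) = -2 + K² + 11*K
(-74 + (-79 - 32)*(-91 + A(-15)))² = (-74 + (-79 - 32)*(-91 + (-2 + (-15)² + 11*(-15))))² = (-74 - 111*(-91 + (-2 + 225 - 165)))² = (-74 - 111*(-91 + 58))² = (-74 - 111*(-33))² = (-74 + 3663)² = 3589² = 12880921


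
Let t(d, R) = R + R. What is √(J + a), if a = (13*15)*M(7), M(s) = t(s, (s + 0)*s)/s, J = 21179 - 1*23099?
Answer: 9*√10 ≈ 28.461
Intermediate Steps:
t(d, R) = 2*R
J = -1920 (J = 21179 - 23099 = -1920)
M(s) = 2*s (M(s) = (2*((s + 0)*s))/s = (2*(s*s))/s = (2*s²)/s = 2*s)
a = 2730 (a = (13*15)*(2*7) = 195*14 = 2730)
√(J + a) = √(-1920 + 2730) = √810 = 9*√10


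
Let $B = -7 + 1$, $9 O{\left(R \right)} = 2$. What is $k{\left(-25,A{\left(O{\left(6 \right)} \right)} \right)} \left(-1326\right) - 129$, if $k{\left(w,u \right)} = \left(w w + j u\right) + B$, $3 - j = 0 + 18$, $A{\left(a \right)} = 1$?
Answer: $-801033$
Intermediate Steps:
$O{\left(R \right)} = \frac{2}{9}$ ($O{\left(R \right)} = \frac{1}{9} \cdot 2 = \frac{2}{9}$)
$B = -6$
$j = -15$ ($j = 3 - \left(0 + 18\right) = 3 - 18 = -15$)
$k{\left(w,u \right)} = -6 + w^{2} - 15 u$ ($k{\left(w,u \right)} = \left(w w - 15 u\right) - 6 = \left(w^{2} - 15 u\right) - 6 = -6 + w^{2} - 15 u$)
$k{\left(-25,A{\left(O{\left(6 \right)} \right)} \right)} \left(-1326\right) - 129 = \left(-6 + \left(-25\right)^{2} - 15\right) \left(-1326\right) - 129 = \left(-6 + 625 - 15\right) \left(-1326\right) - 129 = 604 \left(-1326\right) - 129 = -800904 - 129 = -801033$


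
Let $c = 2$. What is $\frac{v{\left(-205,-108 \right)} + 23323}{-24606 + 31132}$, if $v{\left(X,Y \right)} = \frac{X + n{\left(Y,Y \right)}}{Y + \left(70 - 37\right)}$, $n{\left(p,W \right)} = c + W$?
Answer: $\frac{874768}{244725} \approx 3.5745$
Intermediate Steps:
$n{\left(p,W \right)} = 2 + W$
$v{\left(X,Y \right)} = \frac{2 + X + Y}{33 + Y}$ ($v{\left(X,Y \right)} = \frac{X + \left(2 + Y\right)}{Y + \left(70 - 37\right)} = \frac{2 + X + Y}{Y + 33} = \frac{2 + X + Y}{33 + Y}$)
$\frac{v{\left(-205,-108 \right)} + 23323}{-24606 + 31132} = \frac{\frac{2 - 205 - 108}{33 - 108} + 23323}{-24606 + 31132} = \frac{\frac{1}{-75} \left(-311\right) + 23323}{6526} = \left(\left(- \frac{1}{75}\right) \left(-311\right) + 23323\right) \frac{1}{6526} = \left(\frac{311}{75} + 23323\right) \frac{1}{6526} = \frac{1749536}{75} \cdot \frac{1}{6526} = \frac{874768}{244725}$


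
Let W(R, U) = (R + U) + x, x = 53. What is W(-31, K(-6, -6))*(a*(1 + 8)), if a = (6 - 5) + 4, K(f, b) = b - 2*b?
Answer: 1260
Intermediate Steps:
K(f, b) = -b
a = 5 (a = 1 + 4 = 5)
W(R, U) = 53 + R + U (W(R, U) = (R + U) + 53 = 53 + R + U)
W(-31, K(-6, -6))*(a*(1 + 8)) = (53 - 31 - 1*(-6))*(5*(1 + 8)) = (53 - 31 + 6)*(5*9) = 28*45 = 1260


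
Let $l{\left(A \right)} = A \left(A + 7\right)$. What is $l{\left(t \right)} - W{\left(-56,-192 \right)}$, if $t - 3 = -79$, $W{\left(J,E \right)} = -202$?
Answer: $5446$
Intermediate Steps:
$t = -76$ ($t = 3 - 79 = -76$)
$l{\left(A \right)} = A \left(7 + A\right)$
$l{\left(t \right)} - W{\left(-56,-192 \right)} = - 76 \left(7 - 76\right) - -202 = \left(-76\right) \left(-69\right) + 202 = 5244 + 202 = 5446$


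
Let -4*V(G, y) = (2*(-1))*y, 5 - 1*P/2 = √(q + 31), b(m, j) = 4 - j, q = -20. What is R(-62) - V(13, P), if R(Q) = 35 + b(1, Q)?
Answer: 96 + √11 ≈ 99.317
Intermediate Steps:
R(Q) = 39 - Q (R(Q) = 35 + (4 - Q) = 39 - Q)
P = 10 - 2*√11 (P = 10 - 2*√(-20 + 31) = 10 - 2*√11 ≈ 3.3667)
V(G, y) = y/2 (V(G, y) = -2*(-1)*y/4 = -(-1)*y/2 = y/2)
R(-62) - V(13, P) = (39 - 1*(-62)) - (10 - 2*√11)/2 = (39 + 62) - (5 - √11) = 101 + (-5 + √11) = 96 + √11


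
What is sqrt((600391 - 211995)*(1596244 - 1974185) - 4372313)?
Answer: 3*I*sqrt(16310571661) ≈ 3.8314e+5*I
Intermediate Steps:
sqrt((600391 - 211995)*(1596244 - 1974185) - 4372313) = sqrt(388396*(-377941) - 4372313) = sqrt(-146790772636 - 4372313) = sqrt(-146795144949) = 3*I*sqrt(16310571661)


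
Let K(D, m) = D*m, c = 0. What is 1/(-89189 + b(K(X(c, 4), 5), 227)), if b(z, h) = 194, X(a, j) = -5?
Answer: -1/88995 ≈ -1.1237e-5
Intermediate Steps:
1/(-89189 + b(K(X(c, 4), 5), 227)) = 1/(-89189 + 194) = 1/(-88995) = -1/88995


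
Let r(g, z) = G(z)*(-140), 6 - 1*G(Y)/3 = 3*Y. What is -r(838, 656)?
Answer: -824040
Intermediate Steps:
G(Y) = 18 - 9*Y
r(g, z) = -2520 + 1260*z (r(g, z) = (18 - 9*z)*(-140) = -2520 + 1260*z)
-r(838, 656) = -(-2520 + 1260*656) = -(-2520 + 826560) = -1*824040 = -824040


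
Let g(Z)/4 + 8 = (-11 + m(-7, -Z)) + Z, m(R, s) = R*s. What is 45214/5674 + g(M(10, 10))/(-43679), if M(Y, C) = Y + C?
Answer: 985851085/123917323 ≈ 7.9557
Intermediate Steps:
M(Y, C) = C + Y
g(Z) = -76 + 32*Z (g(Z) = -32 + 4*((-11 - (-7)*Z) + Z) = -32 + 4*((-11 + 7*Z) + Z) = -32 + 4*(-11 + 8*Z) = -32 + (-44 + 32*Z) = -76 + 32*Z)
45214/5674 + g(M(10, 10))/(-43679) = 45214/5674 + (-76 + 32*(10 + 10))/(-43679) = 45214*(1/5674) + (-76 + 32*20)*(-1/43679) = 22607/2837 + (-76 + 640)*(-1/43679) = 22607/2837 + 564*(-1/43679) = 22607/2837 - 564/43679 = 985851085/123917323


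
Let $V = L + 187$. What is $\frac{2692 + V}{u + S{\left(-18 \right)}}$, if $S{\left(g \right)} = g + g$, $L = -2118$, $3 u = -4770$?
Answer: $- \frac{761}{1626} \approx -0.46802$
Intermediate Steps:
$u = -1590$ ($u = \frac{1}{3} \left(-4770\right) = -1590$)
$S{\left(g \right)} = 2 g$
$V = -1931$ ($V = -2118 + 187 = -1931$)
$\frac{2692 + V}{u + S{\left(-18 \right)}} = \frac{2692 - 1931}{-1590 + 2 \left(-18\right)} = \frac{761}{-1590 - 36} = \frac{761}{-1626} = 761 \left(- \frac{1}{1626}\right) = - \frac{761}{1626}$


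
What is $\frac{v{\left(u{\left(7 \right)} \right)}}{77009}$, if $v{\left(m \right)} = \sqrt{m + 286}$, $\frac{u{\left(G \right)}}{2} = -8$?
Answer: $\frac{3 \sqrt{30}}{77009} \approx 0.00021337$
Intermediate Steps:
$u{\left(G \right)} = -16$ ($u{\left(G \right)} = 2 \left(-8\right) = -16$)
$v{\left(m \right)} = \sqrt{286 + m}$
$\frac{v{\left(u{\left(7 \right)} \right)}}{77009} = \frac{\sqrt{286 - 16}}{77009} = \sqrt{270} \cdot \frac{1}{77009} = 3 \sqrt{30} \cdot \frac{1}{77009} = \frac{3 \sqrt{30}}{77009}$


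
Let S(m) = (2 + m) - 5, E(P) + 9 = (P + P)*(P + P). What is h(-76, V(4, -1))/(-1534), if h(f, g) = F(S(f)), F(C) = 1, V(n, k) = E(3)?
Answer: -1/1534 ≈ -0.00065189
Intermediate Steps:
E(P) = -9 + 4*P² (E(P) = -9 + (P + P)*(P + P) = -9 + (2*P)*(2*P) = -9 + 4*P²)
S(m) = -3 + m
V(n, k) = 27 (V(n, k) = -9 + 4*3² = -9 + 4*9 = -9 + 36 = 27)
h(f, g) = 1
h(-76, V(4, -1))/(-1534) = 1/(-1534) = 1*(-1/1534) = -1/1534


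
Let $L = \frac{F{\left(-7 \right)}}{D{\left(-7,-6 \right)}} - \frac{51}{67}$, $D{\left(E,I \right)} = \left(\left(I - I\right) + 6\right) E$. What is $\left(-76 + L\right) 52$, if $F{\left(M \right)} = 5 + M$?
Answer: $- \frac{5612672}{1407} \approx -3989.1$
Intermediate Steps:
$D{\left(E,I \right)} = 6 E$ ($D{\left(E,I \right)} = \left(0 + 6\right) E = 6 E$)
$L = - \frac{1004}{1407}$ ($L = \frac{5 - 7}{6 \left(-7\right)} - \frac{51}{67} = - \frac{2}{-42} - \frac{51}{67} = \left(-2\right) \left(- \frac{1}{42}\right) - \frac{51}{67} = \frac{1}{21} - \frac{51}{67} = - \frac{1004}{1407} \approx -0.71358$)
$\left(-76 + L\right) 52 = \left(-76 - \frac{1004}{1407}\right) 52 = \left(- \frac{107936}{1407}\right) 52 = - \frac{5612672}{1407}$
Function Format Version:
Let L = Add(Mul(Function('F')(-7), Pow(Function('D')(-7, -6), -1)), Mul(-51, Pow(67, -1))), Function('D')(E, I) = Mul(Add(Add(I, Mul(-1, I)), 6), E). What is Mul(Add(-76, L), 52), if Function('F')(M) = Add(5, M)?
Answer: Rational(-5612672, 1407) ≈ -3989.1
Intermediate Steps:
Function('D')(E, I) = Mul(6, E) (Function('D')(E, I) = Mul(Add(0, 6), E) = Mul(6, E))
L = Rational(-1004, 1407) (L = Add(Mul(Add(5, -7), Pow(Mul(6, -7), -1)), Mul(-51, Pow(67, -1))) = Add(Mul(-2, Pow(-42, -1)), Mul(-51, Rational(1, 67))) = Add(Mul(-2, Rational(-1, 42)), Rational(-51, 67)) = Add(Rational(1, 21), Rational(-51, 67)) = Rational(-1004, 1407) ≈ -0.71358)
Mul(Add(-76, L), 52) = Mul(Add(-76, Rational(-1004, 1407)), 52) = Mul(Rational(-107936, 1407), 52) = Rational(-5612672, 1407)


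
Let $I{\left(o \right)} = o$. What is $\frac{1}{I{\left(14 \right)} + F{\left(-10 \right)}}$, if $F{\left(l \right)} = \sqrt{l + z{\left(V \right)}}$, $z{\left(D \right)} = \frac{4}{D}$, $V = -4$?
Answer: $\frac{14}{207} - \frac{i \sqrt{11}}{207} \approx 0.067633 - 0.016022 i$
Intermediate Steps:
$F{\left(l \right)} = \sqrt{-1 + l}$ ($F{\left(l \right)} = \sqrt{l + \frac{4}{-4}} = \sqrt{l + 4 \left(- \frac{1}{4}\right)} = \sqrt{l - 1} = \sqrt{-1 + l}$)
$\frac{1}{I{\left(14 \right)} + F{\left(-10 \right)}} = \frac{1}{14 + \sqrt{-1 - 10}} = \frac{1}{14 + \sqrt{-11}} = \frac{1}{14 + i \sqrt{11}}$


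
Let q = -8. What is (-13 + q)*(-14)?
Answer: 294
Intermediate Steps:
(-13 + q)*(-14) = (-13 - 8)*(-14) = -21*(-14) = 294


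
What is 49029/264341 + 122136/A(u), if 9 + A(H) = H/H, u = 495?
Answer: -4035645018/264341 ≈ -15267.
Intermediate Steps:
A(H) = -8 (A(H) = -9 + H/H = -9 + 1 = -8)
49029/264341 + 122136/A(u) = 49029/264341 + 122136/(-8) = 49029*(1/264341) + 122136*(-1/8) = 49029/264341 - 15267 = -4035645018/264341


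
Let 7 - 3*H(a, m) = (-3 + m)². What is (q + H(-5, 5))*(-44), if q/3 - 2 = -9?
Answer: 880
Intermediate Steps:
H(a, m) = 7/3 - (-3 + m)²/3
q = -21 (q = 6 + 3*(-9) = 6 - 27 = -21)
(q + H(-5, 5))*(-44) = (-21 + (7/3 - (-3 + 5)²/3))*(-44) = (-21 + (7/3 - ⅓*2²))*(-44) = (-21 + (7/3 - ⅓*4))*(-44) = (-21 + (7/3 - 4/3))*(-44) = (-21 + 1)*(-44) = -20*(-44) = 880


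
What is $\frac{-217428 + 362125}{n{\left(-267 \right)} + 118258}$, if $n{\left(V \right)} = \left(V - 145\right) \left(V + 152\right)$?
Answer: $\frac{144697}{165638} \approx 0.87357$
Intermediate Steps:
$n{\left(V \right)} = \left(-145 + V\right) \left(152 + V\right)$
$\frac{-217428 + 362125}{n{\left(-267 \right)} + 118258} = \frac{-217428 + 362125}{\left(-22040 + \left(-267\right)^{2} + 7 \left(-267\right)\right) + 118258} = \frac{144697}{\left(-22040 + 71289 - 1869\right) + 118258} = \frac{144697}{47380 + 118258} = \frac{144697}{165638}$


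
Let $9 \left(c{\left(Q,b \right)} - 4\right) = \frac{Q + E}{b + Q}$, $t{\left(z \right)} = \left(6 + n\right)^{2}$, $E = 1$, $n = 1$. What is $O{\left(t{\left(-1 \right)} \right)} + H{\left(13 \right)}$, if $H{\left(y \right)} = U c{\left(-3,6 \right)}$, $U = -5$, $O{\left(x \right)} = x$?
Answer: $\frac{793}{27} \approx 29.37$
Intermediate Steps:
$t{\left(z \right)} = 49$ ($t{\left(z \right)} = \left(6 + 1\right)^{2} = 7^{2} = 49$)
$c{\left(Q,b \right)} = 4 + \frac{1 + Q}{9 \left(Q + b\right)}$ ($c{\left(Q,b \right)} = 4 + \frac{\left(Q + 1\right) \frac{1}{b + Q}}{9} = 4 + \frac{\left(1 + Q\right) \frac{1}{Q + b}}{9} = 4 + \frac{\frac{1}{Q + b} \left(1 + Q\right)}{9} = 4 + \frac{1 + Q}{9 \left(Q + b\right)}$)
$H{\left(y \right)} = - \frac{530}{27}$ ($H{\left(y \right)} = - 5 \frac{1 + 36 \cdot 6 + 37 \left(-3\right)}{9 \left(-3 + 6\right)} = - 5 \frac{1 + 216 - 111}{9 \cdot 3} = - 5 \cdot \frac{1}{9} \cdot \frac{1}{3} \cdot 106 = \left(-5\right) \frac{106}{27} = - \frac{530}{27}$)
$O{\left(t{\left(-1 \right)} \right)} + H{\left(13 \right)} = 49 - \frac{530}{27} = \frac{793}{27}$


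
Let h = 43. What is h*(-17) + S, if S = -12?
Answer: -743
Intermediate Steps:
h*(-17) + S = 43*(-17) - 12 = -731 - 12 = -743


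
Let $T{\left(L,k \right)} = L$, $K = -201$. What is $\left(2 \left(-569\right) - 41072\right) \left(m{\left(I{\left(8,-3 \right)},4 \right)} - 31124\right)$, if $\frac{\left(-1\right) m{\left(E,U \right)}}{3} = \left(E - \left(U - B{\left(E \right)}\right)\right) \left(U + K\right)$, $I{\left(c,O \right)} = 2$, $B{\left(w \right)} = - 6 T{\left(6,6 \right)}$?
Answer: $2261696220$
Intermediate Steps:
$B{\left(w \right)} = -36$ ($B{\left(w \right)} = \left(-6\right) 6 = -36$)
$m{\left(E,U \right)} = - 3 \left(-201 + U\right) \left(-36 + E - U\right)$ ($m{\left(E,U \right)} = - 3 \left(E - \left(36 + U\right)\right) \left(U - 201\right) = - 3 \left(-36 + E - U\right) \left(-201 + U\right) = - 3 \left(-201 + U\right) \left(-36 + E - U\right)$)
$\left(2 \left(-569\right) - 41072\right) \left(m{\left(I{\left(8,-3 \right)},4 \right)} - 31124\right) = \left(2 \left(-569\right) - 41072\right) \left(\left(-21708 - 1980 + 3 \cdot 4^{2} + 603 \cdot 2 - 6 \cdot 4\right) - 31124\right) = \left(-1138 - 41072\right) \left(\left(-21708 - 1980 + 3 \cdot 16 + 1206 - 24\right) - 31124\right) = - 42210 \left(\left(-21708 - 1980 + 48 + 1206 - 24\right) - 31124\right) = - 42210 \left(-22458 - 31124\right) = \left(-42210\right) \left(-53582\right) = 2261696220$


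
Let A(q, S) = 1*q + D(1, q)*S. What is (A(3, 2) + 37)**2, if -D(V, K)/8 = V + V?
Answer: 64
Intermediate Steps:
D(V, K) = -16*V (D(V, K) = -8*(V + V) = -16*V)
A(q, S) = q - 16*S (A(q, S) = 1*q + (-16*1)*S = q - 16*S)
(A(3, 2) + 37)**2 = ((3 - 16*2) + 37)**2 = ((3 - 32) + 37)**2 = (-29 + 37)**2 = 8**2 = 64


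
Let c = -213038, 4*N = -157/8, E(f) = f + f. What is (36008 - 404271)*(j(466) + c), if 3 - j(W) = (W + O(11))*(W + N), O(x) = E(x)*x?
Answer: 1589391805645/8 ≈ 1.9867e+11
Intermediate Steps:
E(f) = 2*f
O(x) = 2*x² (O(x) = (2*x)*x = 2*x²)
N = -157/32 (N = (-157/8)/4 = (-157*⅛)/4 = (¼)*(-157/8) = -157/32 ≈ -4.9063)
j(W) = 3 - (242 + W)*(-157/32 + W) (j(W) = 3 - (W + 2*11²)*(W - 157/32) = 3 - (W + 2*121)*(-157/32 + W) = 3 - (W + 242)*(-157/32 + W) = 3 - (242 + W)*(-157/32 + W))
(36008 - 404271)*(j(466) + c) = (36008 - 404271)*((19045/16 - 1*466² - 7587/32*466) - 213038) = -368263*((19045/16 - 1*217156 - 1767771/16) - 213038) = -368263*((19045/16 - 217156 - 1767771/16) - 213038) = -368263*(-2611611/8 - 213038) = -368263*(-4315915/8) = 1589391805645/8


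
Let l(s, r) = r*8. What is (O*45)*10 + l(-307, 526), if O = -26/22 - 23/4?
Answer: 23951/22 ≈ 1088.7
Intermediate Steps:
O = -305/44 (O = -26*1/22 - 23*1/4 = -13/11 - 23/4 = -305/44 ≈ -6.9318)
l(s, r) = 8*r
(O*45)*10 + l(-307, 526) = -305/44*45*10 + 8*526 = -13725/44*10 + 4208 = -68625/22 + 4208 = 23951/22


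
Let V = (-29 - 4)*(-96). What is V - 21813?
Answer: -18645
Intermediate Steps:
V = 3168 (V = -33*(-96) = 3168)
V - 21813 = 3168 - 21813 = -18645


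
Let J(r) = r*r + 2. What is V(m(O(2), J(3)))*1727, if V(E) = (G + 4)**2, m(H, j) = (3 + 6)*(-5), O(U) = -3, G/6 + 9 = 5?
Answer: 690800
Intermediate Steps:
G = -24 (G = -54 + 6*5 = -54 + 30 = -24)
J(r) = 2 + r**2 (J(r) = r**2 + 2 = 2 + r**2)
m(H, j) = -45 (m(H, j) = 9*(-5) = -45)
V(E) = 400 (V(E) = (-24 + 4)**2 = (-20)**2 = 400)
V(m(O(2), J(3)))*1727 = 400*1727 = 690800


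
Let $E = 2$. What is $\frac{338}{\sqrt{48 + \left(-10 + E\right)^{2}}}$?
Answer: $\frac{169 \sqrt{7}}{14} \approx 31.938$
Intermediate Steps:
$\frac{338}{\sqrt{48 + \left(-10 + E\right)^{2}}} = \frac{338}{\sqrt{48 + \left(-10 + 2\right)^{2}}} = \frac{338}{\sqrt{48 + \left(-8\right)^{2}}} = \frac{338}{\sqrt{48 + 64}} = \frac{338}{\sqrt{112}} = \frac{338}{4 \sqrt{7}} = 338 \frac{\sqrt{7}}{28} = \frac{169 \sqrt{7}}{14}$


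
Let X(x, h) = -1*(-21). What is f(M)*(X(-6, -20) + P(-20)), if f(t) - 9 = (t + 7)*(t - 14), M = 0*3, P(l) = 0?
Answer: -1869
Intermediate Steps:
X(x, h) = 21
M = 0
f(t) = 9 + (-14 + t)*(7 + t) (f(t) = 9 + (t + 7)*(t - 14) = 9 + (7 + t)*(-14 + t) = 9 + (-14 + t)*(7 + t))
f(M)*(X(-6, -20) + P(-20)) = (-89 + 0² - 7*0)*(21 + 0) = (-89 + 0 + 0)*21 = -89*21 = -1869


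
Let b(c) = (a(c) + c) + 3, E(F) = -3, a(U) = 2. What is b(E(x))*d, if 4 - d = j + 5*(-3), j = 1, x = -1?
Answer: 36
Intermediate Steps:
b(c) = 5 + c (b(c) = (2 + c) + 3 = 5 + c)
d = 18 (d = 4 - (1 + 5*(-3)) = 4 - (1 - 15) = 4 - 1*(-14) = 4 + 14 = 18)
b(E(x))*d = (5 - 3)*18 = 2*18 = 36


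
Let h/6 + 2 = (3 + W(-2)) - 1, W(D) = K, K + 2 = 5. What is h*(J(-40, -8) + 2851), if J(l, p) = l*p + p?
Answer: 56934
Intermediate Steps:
K = 3 (K = -2 + 5 = 3)
W(D) = 3
J(l, p) = p + l*p
h = 18 (h = -12 + 6*((3 + 3) - 1) = -12 + 6*(6 - 1) = -12 + 6*5 = -12 + 30 = 18)
h*(J(-40, -8) + 2851) = 18*(-8*(1 - 40) + 2851) = 18*(-8*(-39) + 2851) = 18*(312 + 2851) = 18*3163 = 56934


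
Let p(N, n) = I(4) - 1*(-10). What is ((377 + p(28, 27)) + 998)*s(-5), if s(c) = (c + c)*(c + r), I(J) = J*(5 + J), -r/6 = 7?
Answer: 667870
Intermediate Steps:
r = -42 (r = -6*7 = -42)
s(c) = 2*c*(-42 + c) (s(c) = (c + c)*(c - 42) = (2*c)*(-42 + c) = 2*c*(-42 + c))
p(N, n) = 46 (p(N, n) = 4*(5 + 4) - 1*(-10) = 4*9 + 10 = 36 + 10 = 46)
((377 + p(28, 27)) + 998)*s(-5) = ((377 + 46) + 998)*(2*(-5)*(-42 - 5)) = (423 + 998)*(2*(-5)*(-47)) = 1421*470 = 667870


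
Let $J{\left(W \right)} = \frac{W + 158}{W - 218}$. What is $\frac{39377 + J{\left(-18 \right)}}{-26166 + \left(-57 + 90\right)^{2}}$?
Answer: $- \frac{2323208}{1479543} \approx -1.5702$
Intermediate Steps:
$J{\left(W \right)} = \frac{158 + W}{-218 + W}$
$\frac{39377 + J{\left(-18 \right)}}{-26166 + \left(-57 + 90\right)^{2}} = \frac{39377 + \frac{158 - 18}{-218 - 18}}{-26166 + \left(-57 + 90\right)^{2}} = \frac{39377 + \frac{1}{-236} \cdot 140}{-26166 + 33^{2}} = \frac{39377 - \frac{35}{59}}{-26166 + 1089} = \frac{39377 - \frac{35}{59}}{-25077} = \frac{2323208}{59} \left(- \frac{1}{25077}\right) = - \frac{2323208}{1479543}$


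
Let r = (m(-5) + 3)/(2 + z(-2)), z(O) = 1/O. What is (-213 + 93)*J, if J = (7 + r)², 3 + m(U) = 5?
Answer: -38440/3 ≈ -12813.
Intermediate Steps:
m(U) = 2 (m(U) = -3 + 5 = 2)
z(O) = 1/O
r = 10/3 (r = (2 + 3)/(2 + 1/(-2)) = 5/(2 - ½) = 5/(3/2) = 5*(⅔) = 10/3 ≈ 3.3333)
J = 961/9 (J = (7 + 10/3)² = (31/3)² = 961/9 ≈ 106.78)
(-213 + 93)*J = (-213 + 93)*(961/9) = -120*961/9 = -38440/3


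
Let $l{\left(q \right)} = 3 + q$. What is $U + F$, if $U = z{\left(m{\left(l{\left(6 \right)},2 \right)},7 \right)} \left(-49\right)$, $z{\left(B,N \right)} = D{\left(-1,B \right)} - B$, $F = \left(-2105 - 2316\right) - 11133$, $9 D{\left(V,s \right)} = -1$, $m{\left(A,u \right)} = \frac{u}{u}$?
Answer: $- \frac{139496}{9} \approx -15500.0$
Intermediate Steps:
$m{\left(A,u \right)} = 1$
$D{\left(V,s \right)} = - \frac{1}{9}$ ($D{\left(V,s \right)} = \frac{1}{9} \left(-1\right) = - \frac{1}{9}$)
$F = -15554$ ($F = -4421 - 11133 = -15554$)
$z{\left(B,N \right)} = - \frac{1}{9} - B$
$U = \frac{490}{9}$ ($U = \left(- \frac{1}{9} - 1\right) \left(-49\right) = \left(- \frac{10}{9}\right) \left(-49\right) = \frac{490}{9} \approx 54.444$)
$U + F = \frac{490}{9} - 15554 = - \frac{139496}{9}$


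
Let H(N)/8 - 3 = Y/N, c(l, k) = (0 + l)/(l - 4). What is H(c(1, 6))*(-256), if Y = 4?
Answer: 18432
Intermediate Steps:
c(l, k) = l/(-4 + l)
H(N) = 24 + 32/N (H(N) = 24 + 8*(4/N) = 24 + 32/N)
H(c(1, 6))*(-256) = (24 + 32/((1/(-4 + 1))))*(-256) = (24 + 32/((1/(-3))))*(-256) = (24 + 32/((1*(-⅓))))*(-256) = (24 + 32/(-⅓))*(-256) = (24 + 32*(-3))*(-256) = (24 - 96)*(-256) = -72*(-256) = 18432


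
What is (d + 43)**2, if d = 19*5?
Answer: 19044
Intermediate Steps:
d = 95
(d + 43)**2 = (95 + 43)**2 = 138**2 = 19044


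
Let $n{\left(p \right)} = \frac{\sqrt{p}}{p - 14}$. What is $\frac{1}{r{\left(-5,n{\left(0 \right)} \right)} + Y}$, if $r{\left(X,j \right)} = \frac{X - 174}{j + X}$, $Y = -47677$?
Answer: $- \frac{5}{238206} \approx -2.099 \cdot 10^{-5}$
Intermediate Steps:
$n{\left(p \right)} = \frac{\sqrt{p}}{-14 + p}$
$r{\left(X,j \right)} = \frac{-174 + X}{X + j}$
$\frac{1}{r{\left(-5,n{\left(0 \right)} \right)} + Y} = \frac{1}{\frac{-174 - 5}{-5 + \frac{\sqrt{0}}{-14 + 0}} - 47677} = \frac{1}{\frac{1}{-5 + \frac{0}{-14}} \left(-179\right) - 47677} = \frac{1}{\frac{1}{-5 + 0 \left(- \frac{1}{14}\right)} \left(-179\right) - 47677} = \frac{1}{\frac{1}{-5 + 0} \left(-179\right) - 47677} = \frac{1}{\frac{1}{-5} \left(-179\right) - 47677} = \frac{1}{\left(- \frac{1}{5}\right) \left(-179\right) - 47677} = \frac{1}{\frac{179}{5} - 47677} = \frac{1}{- \frac{238206}{5}} = - \frac{5}{238206}$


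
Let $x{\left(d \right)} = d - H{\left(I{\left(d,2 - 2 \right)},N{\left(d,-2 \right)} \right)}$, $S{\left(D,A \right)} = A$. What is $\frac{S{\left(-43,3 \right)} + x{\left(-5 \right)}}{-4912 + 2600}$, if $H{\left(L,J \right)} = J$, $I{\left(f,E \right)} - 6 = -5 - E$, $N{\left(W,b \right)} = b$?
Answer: $0$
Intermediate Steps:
$I{\left(f,E \right)} = 1 - E$ ($I{\left(f,E \right)} = 6 - \left(5 + E\right) = 1 - E$)
$x{\left(d \right)} = 2 + d$ ($x{\left(d \right)} = d - -2 = d + 2 = 2 + d$)
$\frac{S{\left(-43,3 \right)} + x{\left(-5 \right)}}{-4912 + 2600} = \frac{3 + \left(2 - 5\right)}{-4912 + 2600} = \frac{3 - 3}{-2312} = 0 \left(- \frac{1}{2312}\right) = 0$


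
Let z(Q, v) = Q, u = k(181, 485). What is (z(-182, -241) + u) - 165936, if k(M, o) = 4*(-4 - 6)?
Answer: -166158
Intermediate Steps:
k(M, o) = -40 (k(M, o) = 4*(-10) = -40)
u = -40
(z(-182, -241) + u) - 165936 = (-182 - 40) - 165936 = -222 - 165936 = -166158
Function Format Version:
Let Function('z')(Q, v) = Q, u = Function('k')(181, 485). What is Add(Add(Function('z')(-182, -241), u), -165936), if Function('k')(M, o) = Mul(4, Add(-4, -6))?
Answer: -166158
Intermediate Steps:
Function('k')(M, o) = -40 (Function('k')(M, o) = Mul(4, -10) = -40)
u = -40
Add(Add(Function('z')(-182, -241), u), -165936) = Add(Add(-182, -40), -165936) = Add(-222, -165936) = -166158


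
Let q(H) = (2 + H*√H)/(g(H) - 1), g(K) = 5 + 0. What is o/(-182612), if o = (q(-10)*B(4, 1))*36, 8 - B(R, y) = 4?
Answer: -18/45653 + 90*I*√10/45653 ≈ -0.00039428 + 0.0062341*I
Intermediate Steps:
g(K) = 5
B(R, y) = 4 (B(R, y) = 8 - 1*4 = 8 - 4 = 4)
q(H) = ½ + H^(3/2)/4 (q(H) = (2 + H*√H)/(5 - 1) = (2 + H^(3/2))/4 = (2 + H^(3/2))*(¼) = ½ + H^(3/2)/4)
o = 72 - 360*I*√10 (o = ((½ + (-10)^(3/2)/4)*4)*36 = ((½ + (-10*I*√10)/4)*4)*36 = ((½ - 5*I*√10/2)*4)*36 = (2 - 10*I*√10)*36 = 72 - 360*I*√10 ≈ 72.0 - 1138.4*I)
o/(-182612) = (72 - 360*I*√10)/(-182612) = (72 - 360*I*√10)*(-1/182612) = -18/45653 + 90*I*√10/45653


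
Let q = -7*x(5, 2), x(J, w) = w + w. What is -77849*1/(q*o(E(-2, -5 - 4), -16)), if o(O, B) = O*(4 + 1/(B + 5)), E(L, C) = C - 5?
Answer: -856339/16856 ≈ -50.803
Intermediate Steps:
x(J, w) = 2*w
E(L, C) = -5 + C
q = -28 (q = -14*2 = -7*4 = -28)
o(O, B) = O*(4 + 1/(5 + B))
-77849*1/(q*o(E(-2, -5 - 4), -16)) = -77849*(-(5 - 16)/(28*(-5 + (-5 - 4))*(21 + 4*(-16)))) = -77849*11/(28*(-5 - 9)*(21 - 64)) = -77849/(-14*(-1/11)*(-43)*(-28)) = -77849/((-602/11*(-28))) = -77849/16856/11 = -77849*11/16856 = -856339/16856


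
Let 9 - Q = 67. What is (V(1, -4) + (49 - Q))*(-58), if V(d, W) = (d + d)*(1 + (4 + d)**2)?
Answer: -9222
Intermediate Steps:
Q = -58 (Q = 9 - 1*67 = 9 - 67 = -58)
V(d, W) = 2*d*(1 + (4 + d)**2) (V(d, W) = (2*d)*(1 + (4 + d)**2) = 2*d*(1 + (4 + d)**2))
(V(1, -4) + (49 - Q))*(-58) = (2*1*(1 + (4 + 1)**2) + (49 - 1*(-58)))*(-58) = (2*1*(1 + 5**2) + (49 + 58))*(-58) = (2*1*(1 + 25) + 107)*(-58) = (2*1*26 + 107)*(-58) = (52 + 107)*(-58) = 159*(-58) = -9222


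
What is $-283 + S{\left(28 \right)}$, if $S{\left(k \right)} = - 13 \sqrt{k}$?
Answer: $-283 - 26 \sqrt{7} \approx -351.79$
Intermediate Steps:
$-283 + S{\left(28 \right)} = -283 - 13 \sqrt{28} = -283 - 13 \cdot 2 \sqrt{7} = -283 - 26 \sqrt{7}$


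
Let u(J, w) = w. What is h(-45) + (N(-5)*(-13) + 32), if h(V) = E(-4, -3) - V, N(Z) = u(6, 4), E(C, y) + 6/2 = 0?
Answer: 22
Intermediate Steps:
E(C, y) = -3 (E(C, y) = -3 + 0 = -3)
N(Z) = 4
h(V) = -3 - V
h(-45) + (N(-5)*(-13) + 32) = (-3 - 1*(-45)) + (4*(-13) + 32) = (-3 + 45) + (-52 + 32) = 42 - 20 = 22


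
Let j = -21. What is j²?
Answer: 441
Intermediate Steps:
j² = (-21)² = 441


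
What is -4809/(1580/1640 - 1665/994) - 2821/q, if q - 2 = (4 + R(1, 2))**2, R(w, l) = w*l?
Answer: 3682826413/551038 ≈ 6683.4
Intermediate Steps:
R(w, l) = l*w
q = 38 (q = 2 + (4 + 2*1)**2 = 2 + (4 + 2)**2 = 2 + 6**2 = 2 + 36 = 38)
-4809/(1580/1640 - 1665/994) - 2821/q = -4809/(1580/1640 - 1665/994) - 2821/38 = -4809/(1580*(1/1640) - 1665*1/994) - 2821*1/38 = -4809/(79/82 - 1665/994) - 2821/38 = -4809/(-14501/20377) - 2821/38 = -4809*(-20377/14501) - 2821/38 = 97992993/14501 - 2821/38 = 3682826413/551038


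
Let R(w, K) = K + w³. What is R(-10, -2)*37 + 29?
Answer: -37045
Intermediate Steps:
R(-10, -2)*37 + 29 = (-2 + (-10)³)*37 + 29 = (-2 - 1000)*37 + 29 = -1002*37 + 29 = -37074 + 29 = -37045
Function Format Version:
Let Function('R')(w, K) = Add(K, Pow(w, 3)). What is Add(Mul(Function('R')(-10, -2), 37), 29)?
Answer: -37045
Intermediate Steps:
Add(Mul(Function('R')(-10, -2), 37), 29) = Add(Mul(Add(-2, Pow(-10, 3)), 37), 29) = Add(Mul(Add(-2, -1000), 37), 29) = Add(Mul(-1002, 37), 29) = Add(-37074, 29) = -37045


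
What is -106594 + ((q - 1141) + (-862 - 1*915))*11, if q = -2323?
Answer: -164245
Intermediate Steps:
-106594 + ((q - 1141) + (-862 - 1*915))*11 = -106594 + ((-2323 - 1141) + (-862 - 1*915))*11 = -106594 + (-3464 + (-862 - 915))*11 = -106594 + (-3464 - 1777)*11 = -106594 - 5241*11 = -106594 - 57651 = -164245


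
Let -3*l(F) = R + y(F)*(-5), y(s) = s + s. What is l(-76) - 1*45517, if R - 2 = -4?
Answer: -137309/3 ≈ -45770.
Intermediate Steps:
R = -2 (R = 2 - 4 = -2)
y(s) = 2*s
l(F) = 2/3 + 10*F/3 (l(F) = -(-2 + (2*F)*(-5))/3 = -(-2 - 10*F)/3 = 2/3 + 10*F/3)
l(-76) - 1*45517 = (2/3 + (10/3)*(-76)) - 1*45517 = (2/3 - 760/3) - 45517 = -758/3 - 45517 = -137309/3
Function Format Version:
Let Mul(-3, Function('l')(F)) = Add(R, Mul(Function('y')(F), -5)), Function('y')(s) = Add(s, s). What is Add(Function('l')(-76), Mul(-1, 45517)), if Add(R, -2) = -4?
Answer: Rational(-137309, 3) ≈ -45770.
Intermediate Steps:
R = -2 (R = Add(2, -4) = -2)
Function('y')(s) = Mul(2, s)
Function('l')(F) = Add(Rational(2, 3), Mul(Rational(10, 3), F)) (Function('l')(F) = Mul(Rational(-1, 3), Add(-2, Mul(Mul(2, F), -5))) = Mul(Rational(-1, 3), Add(-2, Mul(-10, F))) = Add(Rational(2, 3), Mul(Rational(10, 3), F)))
Add(Function('l')(-76), Mul(-1, 45517)) = Add(Add(Rational(2, 3), Mul(Rational(10, 3), -76)), Mul(-1, 45517)) = Add(Add(Rational(2, 3), Rational(-760, 3)), -45517) = Add(Rational(-758, 3), -45517) = Rational(-137309, 3)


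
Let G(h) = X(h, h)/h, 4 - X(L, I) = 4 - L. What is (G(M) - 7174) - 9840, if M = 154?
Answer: -17013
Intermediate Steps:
X(L, I) = L (X(L, I) = 4 - (4 - L) = 4 + (-4 + L) = L)
G(h) = 1 (G(h) = h/h = 1)
(G(M) - 7174) - 9840 = (1 - 7174) - 9840 = -7173 - 9840 = -17013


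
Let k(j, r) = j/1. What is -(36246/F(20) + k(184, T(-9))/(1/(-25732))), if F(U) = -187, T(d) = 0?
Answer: 885422902/187 ≈ 4.7349e+6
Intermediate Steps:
k(j, r) = j (k(j, r) = j*1 = j)
-(36246/F(20) + k(184, T(-9))/(1/(-25732))) = -(36246/(-187) + 184/(1/(-25732))) = -(36246*(-1/187) + 184/(-1/25732)) = -(-36246/187 + 184*(-25732)) = -(-36246/187 - 4734688) = -1*(-885422902/187) = 885422902/187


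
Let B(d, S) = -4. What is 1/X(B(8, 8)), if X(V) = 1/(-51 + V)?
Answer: -55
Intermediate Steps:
1/X(B(8, 8)) = 1/(1/(-51 - 4)) = 1/(1/(-55)) = 1/(-1/55) = -55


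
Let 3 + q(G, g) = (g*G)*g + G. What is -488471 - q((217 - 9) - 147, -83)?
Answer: -908758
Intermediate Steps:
q(G, g) = -3 + G + G*g² (q(G, g) = -3 + ((g*G)*g + G) = -3 + ((G*g)*g + G) = -3 + (G*g² + G) = -3 + (G + G*g²) = -3 + G + G*g²)
-488471 - q((217 - 9) - 147, -83) = -488471 - (-3 + ((217 - 9) - 147) + ((217 - 9) - 147)*(-83)²) = -488471 - (-3 + (208 - 147) + (208 - 147)*6889) = -488471 - (-3 + 61 + 61*6889) = -488471 - (-3 + 61 + 420229) = -488471 - 1*420287 = -488471 - 420287 = -908758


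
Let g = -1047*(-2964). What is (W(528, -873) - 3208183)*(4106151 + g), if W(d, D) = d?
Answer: -23125457208645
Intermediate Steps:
g = 3103308
(W(528, -873) - 3208183)*(4106151 + g) = (528 - 3208183)*(4106151 + 3103308) = -3207655*7209459 = -23125457208645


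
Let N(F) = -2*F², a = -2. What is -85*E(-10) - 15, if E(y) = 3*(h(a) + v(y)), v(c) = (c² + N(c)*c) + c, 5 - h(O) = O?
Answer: -534750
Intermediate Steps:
h(O) = 5 - O
v(c) = c + c² - 2*c³ (v(c) = (c² + (-2*c²)*c) + c = (c² - 2*c³) + c = c + c² - 2*c³)
E(y) = 21 + 3*y*(1 + y - 2*y²) (E(y) = 3*((5 - 1*(-2)) + y*(1 + y - 2*y²)) = 3*((5 + 2) + y*(1 + y - 2*y²)) = 3*(7 + y*(1 + y - 2*y²)) = 21 + 3*y*(1 + y - 2*y²))
-85*E(-10) - 15 = -85*(21 + 3*(-10)*(1 - 10 - 2*(-10)²)) - 15 = -85*(21 + 3*(-10)*(1 - 10 - 2*100)) - 15 = -85*(21 + 3*(-10)*(1 - 10 - 200)) - 15 = -85*(21 + 3*(-10)*(-209)) - 15 = -85*(21 + 6270) - 15 = -85*6291 - 15 = -534735 - 15 = -534750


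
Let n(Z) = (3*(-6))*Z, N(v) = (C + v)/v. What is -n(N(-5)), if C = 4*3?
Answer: -126/5 ≈ -25.200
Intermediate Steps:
C = 12
N(v) = (12 + v)/v
n(Z) = -18*Z
-n(N(-5)) = -(-18)*(12 - 5)/(-5) = -(-18)*(-⅕*7) = -(-18)*(-7)/5 = -1*126/5 = -126/5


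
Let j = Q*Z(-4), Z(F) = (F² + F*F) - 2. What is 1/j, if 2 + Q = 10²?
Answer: 1/2940 ≈ 0.00034014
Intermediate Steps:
Q = 98 (Q = -2 + 10² = -2 + 100 = 98)
Z(F) = -2 + 2*F² (Z(F) = (F² + F²) - 2 = 2*F² - 2 = -2 + 2*F²)
j = 2940 (j = 98*(-2 + 2*(-4)²) = 98*(-2 + 2*16) = 98*(-2 + 32) = 98*30 = 2940)
1/j = 1/2940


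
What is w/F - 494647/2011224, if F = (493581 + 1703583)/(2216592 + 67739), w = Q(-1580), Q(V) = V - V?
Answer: -494647/2011224 ≈ -0.24594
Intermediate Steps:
Q(V) = 0
w = 0
F = 2197164/2284331 ≈ 0.96184
w/F - 494647/2011224 = 0/(2197164/2284331) - 494647/2011224 = 0*(2284331/2197164) - 494647*1/2011224 = 0 - 494647/2011224 = -494647/2011224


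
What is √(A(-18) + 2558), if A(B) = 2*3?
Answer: 2*√641 ≈ 50.636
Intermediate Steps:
A(B) = 6
√(A(-18) + 2558) = √(6 + 2558) = √2564 = 2*√641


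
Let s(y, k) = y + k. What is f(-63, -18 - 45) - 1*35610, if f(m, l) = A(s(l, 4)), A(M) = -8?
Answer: -35618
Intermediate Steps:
s(y, k) = k + y
f(m, l) = -8
f(-63, -18 - 45) - 1*35610 = -8 - 1*35610 = -8 - 35610 = -35618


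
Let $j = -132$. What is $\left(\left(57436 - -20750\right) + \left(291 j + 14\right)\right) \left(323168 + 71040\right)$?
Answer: $15684747904$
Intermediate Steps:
$\left(\left(57436 - -20750\right) + \left(291 j + 14\right)\right) \left(323168 + 71040\right) = \left(\left(57436 - -20750\right) + \left(291 \left(-132\right) + 14\right)\right) \left(323168 + 71040\right) = \left(\left(57436 + \left(-52350 + 73100\right)\right) + \left(-38412 + 14\right)\right) 394208 = \left(\left(57436 + 20750\right) - 38398\right) 394208 = \left(78186 - 38398\right) 394208 = 39788 \cdot 394208 = 15684747904$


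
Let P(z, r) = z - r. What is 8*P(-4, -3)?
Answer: -8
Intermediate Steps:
8*P(-4, -3) = 8*(-4 - 1*(-3)) = 8*(-4 + 3) = 8*(-1) = -8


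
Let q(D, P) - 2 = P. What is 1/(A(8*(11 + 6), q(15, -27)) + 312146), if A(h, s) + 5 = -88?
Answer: 1/312053 ≈ 3.2046e-6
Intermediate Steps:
q(D, P) = 2 + P
A(h, s) = -93 (A(h, s) = -5 - 88 = -93)
1/(A(8*(11 + 6), q(15, -27)) + 312146) = 1/(-93 + 312146) = 1/312053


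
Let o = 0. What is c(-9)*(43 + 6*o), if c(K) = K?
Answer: -387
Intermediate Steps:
c(-9)*(43 + 6*o) = -9*(43 + 6*0) = -9*(43 + 0) = -9*43 = -387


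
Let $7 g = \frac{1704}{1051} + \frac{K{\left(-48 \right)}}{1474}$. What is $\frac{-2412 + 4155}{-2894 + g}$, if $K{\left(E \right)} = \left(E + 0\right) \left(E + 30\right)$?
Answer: $- \frac{9450735987}{15689873566} \approx -0.60235$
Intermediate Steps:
$K{\left(E \right)} = E \left(30 + E\right)$
$g = \frac{1709880}{5422109}$ ($g = \frac{\frac{1704}{1051} + \frac{\left(-48\right) \left(30 - 48\right)}{1474}}{7} = \frac{1704 \cdot \frac{1}{1051} + \left(-48\right) \left(-18\right) \frac{1}{1474}}{7} = \frac{\frac{1704}{1051} + 864 \cdot \frac{1}{1474}}{7} = \frac{\frac{1704}{1051} + \frac{432}{737}}{7} = \frac{1}{7} \cdot \frac{1709880}{774587} = \frac{1709880}{5422109} \approx 0.31535$)
$\frac{-2412 + 4155}{-2894 + g} = \frac{-2412 + 4155}{-2894 + \frac{1709880}{5422109}} = \frac{1743}{- \frac{15689873566}{5422109}} = 1743 \left(- \frac{5422109}{15689873566}\right) = - \frac{9450735987}{15689873566}$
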